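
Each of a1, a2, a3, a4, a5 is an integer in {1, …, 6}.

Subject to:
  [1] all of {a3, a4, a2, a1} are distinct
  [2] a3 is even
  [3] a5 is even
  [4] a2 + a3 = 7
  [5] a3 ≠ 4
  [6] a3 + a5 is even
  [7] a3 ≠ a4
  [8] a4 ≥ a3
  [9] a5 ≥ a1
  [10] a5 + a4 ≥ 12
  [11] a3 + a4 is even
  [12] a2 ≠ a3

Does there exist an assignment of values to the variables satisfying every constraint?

One satisfying assignment is a1 = 3, a2 = 5, a3 = 2, a4 = 6, a5 = 6.
For the less obvious constraints — constraint 4: a2 + a3 = 7; constraint 10: a5 + a4 = 12 — and the others hold by inspection.

Satisfiable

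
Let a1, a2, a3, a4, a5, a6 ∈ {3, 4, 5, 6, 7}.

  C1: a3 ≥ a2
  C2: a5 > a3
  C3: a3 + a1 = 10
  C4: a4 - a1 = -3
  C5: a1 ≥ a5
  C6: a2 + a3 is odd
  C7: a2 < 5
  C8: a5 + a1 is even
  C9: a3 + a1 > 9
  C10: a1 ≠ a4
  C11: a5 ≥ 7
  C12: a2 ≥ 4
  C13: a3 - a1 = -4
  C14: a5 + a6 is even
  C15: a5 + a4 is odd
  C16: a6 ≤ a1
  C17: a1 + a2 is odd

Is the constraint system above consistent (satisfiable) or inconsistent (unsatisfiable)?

From constraints 1 and 12: a3 ≥ a2 ≥ 4. From constraints 5 and 11: a1 ≥ a5 ≥ 7. Hence a3 + a1 ≥ 11. But constraint 3 requires a3 + a1 = 10, and 10 < 11. Contradiction.

Unsatisfiable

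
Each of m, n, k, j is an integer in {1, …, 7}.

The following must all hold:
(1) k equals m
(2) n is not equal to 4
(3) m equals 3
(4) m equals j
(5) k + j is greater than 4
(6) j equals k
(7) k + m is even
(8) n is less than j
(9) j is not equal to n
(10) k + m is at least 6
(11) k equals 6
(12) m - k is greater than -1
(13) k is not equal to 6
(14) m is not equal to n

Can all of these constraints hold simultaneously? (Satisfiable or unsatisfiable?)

Unsatisfiable

Constraint 3 fixes m = 3 and constraint 11 fixes k = 6. Constraints 4 and 6 give m = j = k, so m = k. But 3 ≠ 6 — contradiction.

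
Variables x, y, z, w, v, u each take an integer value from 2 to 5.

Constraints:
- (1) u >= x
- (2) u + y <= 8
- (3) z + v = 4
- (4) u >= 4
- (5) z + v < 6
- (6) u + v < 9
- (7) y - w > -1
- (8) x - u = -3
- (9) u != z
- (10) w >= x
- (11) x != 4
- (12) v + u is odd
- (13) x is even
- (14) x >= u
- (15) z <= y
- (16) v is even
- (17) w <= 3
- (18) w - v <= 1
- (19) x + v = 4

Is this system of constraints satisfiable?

From constraints 4 and 14: x ≥ u and u ≥ 4, so x ≥ 4. From constraints 10 and 17: x ≤ w and w ≤ 3, so x ≤ 3. But 3 < 4, so no value of x works.

Unsatisfiable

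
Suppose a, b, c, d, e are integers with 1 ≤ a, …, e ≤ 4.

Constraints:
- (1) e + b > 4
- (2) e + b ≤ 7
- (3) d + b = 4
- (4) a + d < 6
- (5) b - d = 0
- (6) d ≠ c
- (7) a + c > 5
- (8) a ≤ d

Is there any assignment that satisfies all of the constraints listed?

The assignment a = 2, b = 2, c = 4, d = 2, e = 3 works:
  constraint 1 holds since e + b = 5.
  constraint 2 holds since e + b = 5.
The rest check out directly.

Satisfiable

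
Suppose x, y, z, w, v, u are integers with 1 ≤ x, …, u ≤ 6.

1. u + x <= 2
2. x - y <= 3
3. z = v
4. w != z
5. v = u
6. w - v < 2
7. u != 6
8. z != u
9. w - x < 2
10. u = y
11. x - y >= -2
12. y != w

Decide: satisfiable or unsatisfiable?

From constraints 3 and 5, z = v = u, so z = u. But constraint 8 says z ≠ u. Contradiction.

Unsatisfiable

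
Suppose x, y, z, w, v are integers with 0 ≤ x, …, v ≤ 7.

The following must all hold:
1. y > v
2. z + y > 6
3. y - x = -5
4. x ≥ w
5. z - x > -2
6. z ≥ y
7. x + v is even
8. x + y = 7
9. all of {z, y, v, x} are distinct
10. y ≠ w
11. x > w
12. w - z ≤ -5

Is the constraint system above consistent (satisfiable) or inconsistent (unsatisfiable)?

Satisfiable

Setting (x, y, z, w, v) = (6, 1, 7, 2, 0) satisfies everything: constraint 2: z + y = 8; constraint 3: y - x = -5, and the others follow.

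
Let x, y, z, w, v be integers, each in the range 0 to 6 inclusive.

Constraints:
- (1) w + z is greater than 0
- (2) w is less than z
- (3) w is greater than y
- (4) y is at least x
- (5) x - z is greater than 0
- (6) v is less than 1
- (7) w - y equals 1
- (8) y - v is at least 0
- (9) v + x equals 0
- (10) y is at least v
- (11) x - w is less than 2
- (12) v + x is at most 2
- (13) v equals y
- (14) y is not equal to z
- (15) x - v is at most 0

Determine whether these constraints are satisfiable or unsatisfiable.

Unsatisfiable

Constraints 2, 3, 5, 8, and 15 give y < w, w < z, z < x, x ≤ v, v ≤ y. Chaining: y < w < z < x ≤ v ≤ y, which forces y < y — impossible.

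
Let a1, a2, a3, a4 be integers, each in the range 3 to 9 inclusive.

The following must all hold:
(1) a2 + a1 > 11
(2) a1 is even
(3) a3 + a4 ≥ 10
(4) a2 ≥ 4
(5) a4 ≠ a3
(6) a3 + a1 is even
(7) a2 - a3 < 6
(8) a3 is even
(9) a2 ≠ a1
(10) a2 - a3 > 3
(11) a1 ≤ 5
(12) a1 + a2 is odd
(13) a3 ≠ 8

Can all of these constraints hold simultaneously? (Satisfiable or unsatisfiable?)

The assignment a1 = 4, a2 = 9, a3 = 4, a4 = 9 works:
  constraint 1 holds since a2 + a1 = 13.
  constraint 3 holds since a3 + a4 = 13.
The rest check out directly.

Satisfiable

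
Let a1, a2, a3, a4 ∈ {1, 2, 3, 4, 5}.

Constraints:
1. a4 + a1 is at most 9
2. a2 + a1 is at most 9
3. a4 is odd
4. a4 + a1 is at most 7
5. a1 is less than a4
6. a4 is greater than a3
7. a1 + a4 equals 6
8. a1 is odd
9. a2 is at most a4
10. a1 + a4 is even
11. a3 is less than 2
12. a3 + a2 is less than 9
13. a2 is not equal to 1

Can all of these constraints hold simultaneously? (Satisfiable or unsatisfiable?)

Take a1 = 1, a2 = 5, a3 = 1, a4 = 5. Then constraint 1: a4 + a1 = 6; constraint 2: a2 + a1 = 6; constraint 4: a4 + a1 = 6, and every other listed constraint is also met.

Satisfiable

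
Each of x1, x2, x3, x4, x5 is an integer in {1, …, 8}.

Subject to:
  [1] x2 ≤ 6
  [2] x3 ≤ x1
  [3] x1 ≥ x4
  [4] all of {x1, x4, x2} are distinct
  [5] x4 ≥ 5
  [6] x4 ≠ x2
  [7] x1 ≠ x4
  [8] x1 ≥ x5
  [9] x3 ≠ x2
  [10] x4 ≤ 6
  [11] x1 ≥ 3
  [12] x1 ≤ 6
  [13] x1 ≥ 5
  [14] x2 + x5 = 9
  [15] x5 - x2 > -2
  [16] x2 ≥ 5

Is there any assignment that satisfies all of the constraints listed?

Unsatisfiable

Constraints 1, 5, 10, 12, 13, and 16 confine each of x1, x4, x2 to the 2 values {5, 6}.
Constraint 4 requires all 3 of them to be distinct, but only 2 values are available — impossible by the pigeonhole principle.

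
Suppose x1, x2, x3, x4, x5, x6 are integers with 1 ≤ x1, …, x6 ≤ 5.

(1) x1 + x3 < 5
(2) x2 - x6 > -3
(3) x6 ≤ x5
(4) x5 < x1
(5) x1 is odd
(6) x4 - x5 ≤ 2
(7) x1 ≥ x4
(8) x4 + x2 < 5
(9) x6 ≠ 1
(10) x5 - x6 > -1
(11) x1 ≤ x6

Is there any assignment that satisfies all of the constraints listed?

Unsatisfiable

Constraints 3, 4, and 11 give x6 ≤ x5, x5 < x1, x1 ≤ x6. Chaining: x6 ≤ x5 < x1 ≤ x6, which forces x6 < x6 — impossible.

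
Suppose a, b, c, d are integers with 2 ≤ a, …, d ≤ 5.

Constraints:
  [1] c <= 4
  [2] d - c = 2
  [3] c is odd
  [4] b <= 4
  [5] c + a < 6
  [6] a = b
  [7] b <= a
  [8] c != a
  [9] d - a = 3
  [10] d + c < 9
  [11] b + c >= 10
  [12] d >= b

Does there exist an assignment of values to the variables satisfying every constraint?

From constraint 4: b ≤ 4. From constraint 1: c ≤ 4. Hence b + c ≤ 8. But constraint 11 requires b + c ≥ 10, and 10 > 8. Contradiction.

Unsatisfiable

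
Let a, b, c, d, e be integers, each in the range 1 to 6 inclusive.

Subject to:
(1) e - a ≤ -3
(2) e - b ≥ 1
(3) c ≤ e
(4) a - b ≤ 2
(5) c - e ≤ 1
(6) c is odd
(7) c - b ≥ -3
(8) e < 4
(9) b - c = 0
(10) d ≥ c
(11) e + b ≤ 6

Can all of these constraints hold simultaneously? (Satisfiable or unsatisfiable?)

Constraints 1, 2, and 4 give a − e ≥ 3, e − b ≥ 1, b − a ≥ -2.
Adding all 3 inequalities: the left sides telescope to 0, and the right sides sum to 3 + 1 + (-2) = 2. So 0 ≥ 2, which is false.

Unsatisfiable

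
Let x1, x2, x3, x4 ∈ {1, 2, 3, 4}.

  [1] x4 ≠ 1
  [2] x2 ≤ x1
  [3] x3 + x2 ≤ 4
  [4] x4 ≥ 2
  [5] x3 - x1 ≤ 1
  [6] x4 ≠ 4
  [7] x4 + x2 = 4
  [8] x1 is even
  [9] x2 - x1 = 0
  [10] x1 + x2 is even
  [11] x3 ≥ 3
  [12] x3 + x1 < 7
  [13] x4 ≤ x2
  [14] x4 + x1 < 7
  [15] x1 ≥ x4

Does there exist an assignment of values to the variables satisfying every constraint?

From constraint 11: x3 ≥ 3. From constraints 4 and 13: x2 ≥ x4 ≥ 2. Hence x3 + x2 ≥ 5. But constraint 3 requires x3 + x2 ≤ 4, and 4 < 5. Contradiction.

Unsatisfiable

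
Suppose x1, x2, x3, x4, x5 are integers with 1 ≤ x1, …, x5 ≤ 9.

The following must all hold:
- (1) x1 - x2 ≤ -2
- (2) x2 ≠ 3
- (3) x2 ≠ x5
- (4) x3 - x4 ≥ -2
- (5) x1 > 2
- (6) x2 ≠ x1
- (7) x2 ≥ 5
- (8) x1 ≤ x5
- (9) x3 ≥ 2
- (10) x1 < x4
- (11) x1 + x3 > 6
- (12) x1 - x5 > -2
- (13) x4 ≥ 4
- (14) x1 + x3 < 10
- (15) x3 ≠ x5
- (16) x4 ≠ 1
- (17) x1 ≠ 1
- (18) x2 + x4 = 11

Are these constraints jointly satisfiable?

The assignment x1 = 4, x2 = 6, x3 = 3, x4 = 5, x5 = 4 works:
  constraint 1 holds since x1 - x2 = -2.
  constraint 4 holds since x3 - x4 = -2.
The rest check out directly.

Satisfiable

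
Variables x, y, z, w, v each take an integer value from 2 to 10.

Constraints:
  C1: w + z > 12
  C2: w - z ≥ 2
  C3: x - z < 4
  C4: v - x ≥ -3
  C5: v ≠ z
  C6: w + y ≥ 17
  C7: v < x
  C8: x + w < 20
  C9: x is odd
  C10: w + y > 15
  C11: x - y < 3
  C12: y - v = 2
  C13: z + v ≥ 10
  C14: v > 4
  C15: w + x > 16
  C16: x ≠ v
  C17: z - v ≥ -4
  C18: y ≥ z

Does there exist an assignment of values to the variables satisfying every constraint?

Satisfiable

Take x = 9, y = 9, z = 6, w = 9, v = 7. Then constraint 1: w + z = 15; constraint 2: w - z = 3, and every other listed constraint is also met.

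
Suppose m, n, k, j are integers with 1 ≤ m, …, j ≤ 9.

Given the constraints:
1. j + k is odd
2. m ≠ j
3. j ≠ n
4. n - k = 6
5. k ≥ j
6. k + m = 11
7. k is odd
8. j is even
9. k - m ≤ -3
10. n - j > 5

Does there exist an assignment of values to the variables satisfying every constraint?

Setting (m, n, k, j) = (8, 9, 3, 2) satisfies everything: constraint 4: n - k = 6; constraint 6: k + m = 11, and the others follow.

Satisfiable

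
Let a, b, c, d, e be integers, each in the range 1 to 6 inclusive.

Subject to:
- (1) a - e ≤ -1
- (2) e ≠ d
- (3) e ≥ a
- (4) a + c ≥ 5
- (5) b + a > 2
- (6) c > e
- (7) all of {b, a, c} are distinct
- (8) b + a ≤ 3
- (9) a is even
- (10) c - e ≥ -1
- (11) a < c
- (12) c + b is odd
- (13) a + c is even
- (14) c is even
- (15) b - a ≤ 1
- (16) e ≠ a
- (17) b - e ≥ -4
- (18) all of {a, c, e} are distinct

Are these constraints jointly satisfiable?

Satisfiable

Take a = 2, b = 1, c = 6, d = 2, e = 5. Then constraint 1: a - e = -3; constraint 4: a + c = 8; constraint 5: b + a = 3, and every other listed constraint is also met.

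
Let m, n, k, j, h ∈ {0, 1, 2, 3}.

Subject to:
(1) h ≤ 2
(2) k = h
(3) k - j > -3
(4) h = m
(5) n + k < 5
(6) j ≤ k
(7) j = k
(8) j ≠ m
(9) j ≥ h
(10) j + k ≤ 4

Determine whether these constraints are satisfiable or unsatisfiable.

Unsatisfiable

From constraints 2, 4, and 7, j = k = h = m, so j = m. But constraint 8 says j ≠ m. Contradiction.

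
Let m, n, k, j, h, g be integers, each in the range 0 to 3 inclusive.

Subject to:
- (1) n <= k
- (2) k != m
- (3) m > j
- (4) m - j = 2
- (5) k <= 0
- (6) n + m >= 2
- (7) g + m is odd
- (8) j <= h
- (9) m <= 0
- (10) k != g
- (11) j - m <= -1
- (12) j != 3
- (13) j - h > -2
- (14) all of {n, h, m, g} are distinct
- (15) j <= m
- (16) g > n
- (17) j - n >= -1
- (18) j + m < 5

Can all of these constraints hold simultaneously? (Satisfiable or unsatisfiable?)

Unsatisfiable

From constraints 1 and 5: n ≤ k ≤ 0. From constraint 9: m ≤ 0. Hence n + m ≤ 0. But constraint 6 requires n + m ≥ 2, and 2 > 0. Contradiction.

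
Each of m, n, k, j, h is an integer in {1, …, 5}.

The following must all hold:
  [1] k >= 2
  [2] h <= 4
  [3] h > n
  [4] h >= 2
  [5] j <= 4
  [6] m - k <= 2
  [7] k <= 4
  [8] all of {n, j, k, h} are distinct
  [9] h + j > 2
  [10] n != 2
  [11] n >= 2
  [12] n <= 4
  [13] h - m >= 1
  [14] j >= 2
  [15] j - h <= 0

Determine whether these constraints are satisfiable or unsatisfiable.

Constraints 1, 2, 4, 5, 7, 11, 12, and 14 confine each of n, j, k, h to the 3 values {2, …, 4}.
Constraint 8 requires all 4 of them to be distinct, but only 3 values are available — impossible by the pigeonhole principle.

Unsatisfiable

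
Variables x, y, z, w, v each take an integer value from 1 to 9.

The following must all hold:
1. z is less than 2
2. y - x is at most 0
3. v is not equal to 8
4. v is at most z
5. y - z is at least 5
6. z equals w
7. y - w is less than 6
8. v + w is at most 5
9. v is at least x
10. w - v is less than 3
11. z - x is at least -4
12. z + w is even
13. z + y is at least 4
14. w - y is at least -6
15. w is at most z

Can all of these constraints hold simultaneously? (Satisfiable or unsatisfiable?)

Unsatisfiable

Constraints 2, 5, and 11 give z − x ≥ -4, x − y ≥ 0, y − z ≥ 5.
Adding all 3 inequalities: the left sides telescope to 0, and the right sides sum to (-4) + 0 + 5 = 1. So 0 ≥ 1, which is false.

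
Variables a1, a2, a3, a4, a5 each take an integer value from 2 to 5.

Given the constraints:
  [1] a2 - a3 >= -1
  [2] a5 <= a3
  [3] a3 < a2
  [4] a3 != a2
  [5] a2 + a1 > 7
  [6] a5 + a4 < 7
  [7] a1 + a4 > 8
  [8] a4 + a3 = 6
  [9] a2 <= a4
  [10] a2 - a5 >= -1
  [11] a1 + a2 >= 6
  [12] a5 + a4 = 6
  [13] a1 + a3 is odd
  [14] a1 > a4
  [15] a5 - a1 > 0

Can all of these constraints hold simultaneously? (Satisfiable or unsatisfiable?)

Unsatisfiable

Constraints 2, 3, 9, 14, and 15 give a1 < a5, a5 ≤ a3, a3 < a2, a2 ≤ a4, a4 < a1. Chaining: a1 < a5 ≤ a3 < a2 ≤ a4 < a1, which forces a1 < a1 — impossible.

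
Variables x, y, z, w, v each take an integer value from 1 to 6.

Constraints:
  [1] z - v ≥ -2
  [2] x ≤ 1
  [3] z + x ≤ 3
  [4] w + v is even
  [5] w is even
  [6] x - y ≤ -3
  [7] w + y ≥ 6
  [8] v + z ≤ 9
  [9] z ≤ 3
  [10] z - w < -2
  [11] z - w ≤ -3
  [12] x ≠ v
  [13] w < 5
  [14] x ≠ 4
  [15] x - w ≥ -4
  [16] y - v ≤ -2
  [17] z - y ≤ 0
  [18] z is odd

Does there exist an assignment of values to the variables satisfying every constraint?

Unsatisfiable

Constraints 1, 6, 11, 15, and 16 give z − v ≥ -2, v − y ≥ 2, y − x ≥ 3, x − w ≥ -4, w − z ≥ 3.
Adding all 5 inequalities: the left sides telescope to 0, and the right sides sum to (-2) + 2 + 3 + (-4) + 3 = 2. So 0 ≥ 2, which is false.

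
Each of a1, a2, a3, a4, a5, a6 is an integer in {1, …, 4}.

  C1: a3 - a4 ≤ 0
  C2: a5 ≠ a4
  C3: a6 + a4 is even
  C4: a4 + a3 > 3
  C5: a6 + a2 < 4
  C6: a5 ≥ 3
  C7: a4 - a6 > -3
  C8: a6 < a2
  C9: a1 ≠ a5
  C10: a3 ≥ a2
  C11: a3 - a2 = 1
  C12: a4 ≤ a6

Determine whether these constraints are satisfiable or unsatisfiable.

Unsatisfiable

Constraints 1, 8, 10, and 12 give a3 ≤ a4, a4 ≤ a6, a6 < a2, a2 ≤ a3. Chaining: a3 ≤ a4 ≤ a6 < a2 ≤ a3, which forces a3 < a3 — impossible.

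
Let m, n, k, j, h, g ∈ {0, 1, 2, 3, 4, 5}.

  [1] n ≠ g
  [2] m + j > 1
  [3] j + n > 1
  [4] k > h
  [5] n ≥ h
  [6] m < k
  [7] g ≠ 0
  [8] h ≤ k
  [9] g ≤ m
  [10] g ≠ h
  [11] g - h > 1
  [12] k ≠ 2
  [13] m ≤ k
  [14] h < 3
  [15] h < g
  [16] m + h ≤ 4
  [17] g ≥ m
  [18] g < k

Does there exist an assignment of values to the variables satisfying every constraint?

Satisfiable

The assignment m = 2, n = 3, k = 3, j = 1, h = 0, g = 2 works:
  constraint 2 holds since m + j = 3.
  constraint 3 holds since j + n = 4.
  constraint 11 holds since g - h = 2.
The rest check out directly.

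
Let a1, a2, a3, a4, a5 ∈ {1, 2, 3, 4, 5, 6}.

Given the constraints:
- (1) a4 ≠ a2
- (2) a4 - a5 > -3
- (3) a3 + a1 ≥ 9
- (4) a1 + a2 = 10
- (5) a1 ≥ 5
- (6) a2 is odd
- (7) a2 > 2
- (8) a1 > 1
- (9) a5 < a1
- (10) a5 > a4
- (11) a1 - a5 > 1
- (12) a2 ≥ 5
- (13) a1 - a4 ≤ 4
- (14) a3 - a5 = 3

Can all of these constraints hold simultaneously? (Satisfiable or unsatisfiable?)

One satisfying assignment is a1 = 5, a2 = 5, a3 = 5, a4 = 1, a5 = 2.
For the less obvious constraints — constraint 2: a4 - a5 = -1; constraint 3: a3 + a1 = 10 — and the others hold by inspection.

Satisfiable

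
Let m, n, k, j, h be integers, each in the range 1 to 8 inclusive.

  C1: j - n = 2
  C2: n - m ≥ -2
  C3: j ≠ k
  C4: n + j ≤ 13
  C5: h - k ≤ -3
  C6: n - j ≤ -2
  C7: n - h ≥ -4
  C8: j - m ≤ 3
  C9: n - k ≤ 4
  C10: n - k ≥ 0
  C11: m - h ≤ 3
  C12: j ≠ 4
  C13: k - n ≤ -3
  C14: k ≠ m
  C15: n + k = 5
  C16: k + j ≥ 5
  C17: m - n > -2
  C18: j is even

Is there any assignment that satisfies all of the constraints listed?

Constraints 5, 6, 8, 11, and 13 give n − k ≥ 3, k − h ≥ 3, h − m ≥ -3, m − j ≥ -3, j − n ≥ 2.
Adding all 5 inequalities: the left sides telescope to 0, and the right sides sum to 3 + 3 + (-3) + (-3) + 2 = 2. So 0 ≥ 2, which is false.

Unsatisfiable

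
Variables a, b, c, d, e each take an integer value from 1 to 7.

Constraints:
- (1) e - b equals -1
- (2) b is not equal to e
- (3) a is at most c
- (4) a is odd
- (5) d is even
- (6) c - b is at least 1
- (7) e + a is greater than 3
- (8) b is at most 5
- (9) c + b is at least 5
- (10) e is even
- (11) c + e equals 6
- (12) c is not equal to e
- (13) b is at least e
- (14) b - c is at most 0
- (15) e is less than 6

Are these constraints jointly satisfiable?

Setting (a, b, c, d, e) = (3, 3, 4, 2, 2) satisfies everything: constraint 1: e - b = -1; constraint 6: c - b = 1; constraint 7: e + a = 5, and the others follow.

Satisfiable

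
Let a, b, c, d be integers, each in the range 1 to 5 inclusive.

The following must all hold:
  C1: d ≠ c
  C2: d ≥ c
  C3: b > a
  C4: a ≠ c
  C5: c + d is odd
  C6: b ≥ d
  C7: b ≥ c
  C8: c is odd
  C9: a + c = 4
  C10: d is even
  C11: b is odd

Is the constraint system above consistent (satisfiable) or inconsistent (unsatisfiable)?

Setting (a, b, c, d) = (1, 5, 3, 4) satisfies everything: constraint 5: c + d = 7 is odd; constraint 8: c = 3 is odd; constraint 9: a + c = 4, and the others follow.

Satisfiable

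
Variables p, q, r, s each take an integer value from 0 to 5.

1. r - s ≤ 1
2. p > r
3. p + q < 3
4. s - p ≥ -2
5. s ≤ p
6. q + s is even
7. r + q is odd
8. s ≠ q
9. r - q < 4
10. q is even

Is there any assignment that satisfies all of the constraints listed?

The assignment p = 2, q = 0, r = 1, s = 2 works:
  constraint 1 holds since r - s = -1.
  constraint 3 holds since p + q = 2.
  constraint 4 holds since s - p = 0.
The rest check out directly.

Satisfiable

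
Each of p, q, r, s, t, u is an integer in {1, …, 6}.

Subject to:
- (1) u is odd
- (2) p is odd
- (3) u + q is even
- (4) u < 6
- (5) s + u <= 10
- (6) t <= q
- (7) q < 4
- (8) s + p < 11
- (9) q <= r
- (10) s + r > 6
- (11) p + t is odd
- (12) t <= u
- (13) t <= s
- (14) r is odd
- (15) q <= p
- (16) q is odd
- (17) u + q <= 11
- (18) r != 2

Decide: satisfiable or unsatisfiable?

Satisfiable

The assignment p = 5, q = 3, r = 5, s = 4, t = 2, u = 5 works:
  constraint 5 holds since s + u = 9.
  constraint 8 holds since s + p = 9.
The rest check out directly.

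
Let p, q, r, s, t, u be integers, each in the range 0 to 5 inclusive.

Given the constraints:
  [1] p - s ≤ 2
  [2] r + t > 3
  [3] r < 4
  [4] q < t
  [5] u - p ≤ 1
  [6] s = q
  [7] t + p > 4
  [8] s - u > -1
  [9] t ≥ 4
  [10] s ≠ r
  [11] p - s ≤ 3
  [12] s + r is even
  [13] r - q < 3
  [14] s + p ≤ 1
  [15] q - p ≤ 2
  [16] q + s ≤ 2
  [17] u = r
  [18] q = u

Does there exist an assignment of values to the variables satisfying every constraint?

Unsatisfiable

From constraints 6, 17, and 18, s = q = u = r, so s = r. But constraint 10 says s ≠ r. Contradiction.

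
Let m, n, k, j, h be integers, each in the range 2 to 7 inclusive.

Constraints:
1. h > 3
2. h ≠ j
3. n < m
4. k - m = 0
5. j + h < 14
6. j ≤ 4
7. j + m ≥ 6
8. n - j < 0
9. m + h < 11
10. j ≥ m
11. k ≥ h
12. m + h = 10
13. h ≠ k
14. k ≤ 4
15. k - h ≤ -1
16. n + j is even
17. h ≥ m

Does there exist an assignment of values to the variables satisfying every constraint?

From constraints 6 and 10: m ≤ j ≤ 4. From constraints 11 and 14: h ≤ k ≤ 4. Hence m + h ≤ 8. But constraint 12 requires m + h = 10, and 10 > 8. Contradiction.

Unsatisfiable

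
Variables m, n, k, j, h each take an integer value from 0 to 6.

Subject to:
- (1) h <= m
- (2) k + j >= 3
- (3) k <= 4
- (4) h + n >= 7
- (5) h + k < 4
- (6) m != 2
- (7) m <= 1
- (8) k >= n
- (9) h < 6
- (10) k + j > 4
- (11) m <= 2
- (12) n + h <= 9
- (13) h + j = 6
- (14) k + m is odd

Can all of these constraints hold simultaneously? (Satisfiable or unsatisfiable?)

Unsatisfiable

From constraints 1 and 11: h ≤ m ≤ 2. From constraints 3 and 8: n ≤ k ≤ 4. Hence h + n ≤ 6. But constraint 4 requires h + n ≥ 7, and 7 > 6. Contradiction.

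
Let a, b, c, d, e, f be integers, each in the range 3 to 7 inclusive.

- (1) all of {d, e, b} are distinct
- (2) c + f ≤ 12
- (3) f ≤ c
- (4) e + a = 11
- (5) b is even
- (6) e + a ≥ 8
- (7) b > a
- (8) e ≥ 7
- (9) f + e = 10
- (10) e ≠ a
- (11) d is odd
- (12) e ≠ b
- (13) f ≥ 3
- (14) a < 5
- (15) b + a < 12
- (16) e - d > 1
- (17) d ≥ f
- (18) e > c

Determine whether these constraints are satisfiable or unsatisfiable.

Setting (a, b, c, d, e, f) = (4, 6, 6, 3, 7, 3) satisfies everything: constraint 2: c + f = 9; constraint 4: e + a = 11; constraint 6: e + a = 11, and the others follow.

Satisfiable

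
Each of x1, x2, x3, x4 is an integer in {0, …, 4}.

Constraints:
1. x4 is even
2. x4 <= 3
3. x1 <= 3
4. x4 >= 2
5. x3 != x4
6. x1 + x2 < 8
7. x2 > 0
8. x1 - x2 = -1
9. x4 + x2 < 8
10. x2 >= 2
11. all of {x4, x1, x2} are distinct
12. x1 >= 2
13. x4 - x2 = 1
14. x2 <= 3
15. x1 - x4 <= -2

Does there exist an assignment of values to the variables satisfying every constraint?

Unsatisfiable

Constraints 2, 3, 4, 10, 12, and 14 confine each of x4, x1, x2 to the 2 values {2, 3}.
Constraint 11 requires all 3 of them to be distinct, but only 2 values are available — impossible by the pigeonhole principle.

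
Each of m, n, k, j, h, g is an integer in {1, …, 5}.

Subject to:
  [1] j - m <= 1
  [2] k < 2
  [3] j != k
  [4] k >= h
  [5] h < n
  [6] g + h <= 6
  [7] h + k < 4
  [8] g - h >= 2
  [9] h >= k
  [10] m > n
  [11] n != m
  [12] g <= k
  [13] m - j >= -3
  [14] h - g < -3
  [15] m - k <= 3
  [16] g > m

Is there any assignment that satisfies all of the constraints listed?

Constraints 5, 9, 10, 12, and 16 give g ≤ k, k ≤ h, h < n, n < m, m < g. Chaining: g ≤ k ≤ h < n < m < g, which forces g < g — impossible.

Unsatisfiable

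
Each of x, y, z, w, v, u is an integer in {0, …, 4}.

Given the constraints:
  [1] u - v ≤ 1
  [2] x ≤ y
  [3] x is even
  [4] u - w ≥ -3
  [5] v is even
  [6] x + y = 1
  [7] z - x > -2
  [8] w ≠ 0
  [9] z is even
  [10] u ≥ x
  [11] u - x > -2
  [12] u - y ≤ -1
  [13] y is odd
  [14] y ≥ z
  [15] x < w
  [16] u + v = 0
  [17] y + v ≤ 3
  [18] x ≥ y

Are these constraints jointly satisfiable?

Constraints 10, 12, and 18 give u < y, y ≤ x, x ≤ u. Chaining: u < y ≤ x ≤ u, which forces u < u — impossible.

Unsatisfiable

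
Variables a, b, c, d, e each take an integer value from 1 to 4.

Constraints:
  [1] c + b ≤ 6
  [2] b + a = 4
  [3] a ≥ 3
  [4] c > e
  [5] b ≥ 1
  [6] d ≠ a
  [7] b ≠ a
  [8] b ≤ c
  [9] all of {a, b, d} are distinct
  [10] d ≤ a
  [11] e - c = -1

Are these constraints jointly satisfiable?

Satisfiable

Try a = 3, b = 1, c = 4, d = 2, e = 3.
Check constraint 1: c + b = 5; constraint 2: b + a = 4; constraint 11: e - c = -1. The remaining constraints are straightforward to verify.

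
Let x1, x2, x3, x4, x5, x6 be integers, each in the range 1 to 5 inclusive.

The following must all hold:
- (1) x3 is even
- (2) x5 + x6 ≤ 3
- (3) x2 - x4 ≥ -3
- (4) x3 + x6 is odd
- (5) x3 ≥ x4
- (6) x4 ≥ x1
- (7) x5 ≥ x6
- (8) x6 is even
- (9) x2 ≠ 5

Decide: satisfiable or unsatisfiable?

Unsatisfiable

Constraint 1 makes x3 even and constraint 8 makes x6 even, so x3 + x6 must be even. Constraint 4 says x3 + x6 is odd — contradiction.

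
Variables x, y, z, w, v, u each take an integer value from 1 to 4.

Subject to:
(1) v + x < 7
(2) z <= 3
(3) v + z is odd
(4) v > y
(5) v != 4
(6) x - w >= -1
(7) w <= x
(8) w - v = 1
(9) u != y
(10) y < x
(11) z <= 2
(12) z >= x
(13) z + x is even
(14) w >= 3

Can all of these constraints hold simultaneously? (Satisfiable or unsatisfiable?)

Unsatisfiable

From constraints 7 and 14: x ≥ w and w ≥ 3, so x ≥ 3. From constraints 11 and 12: x ≤ z and z ≤ 2, so x ≤ 2. But 2 < 3, so no value of x works.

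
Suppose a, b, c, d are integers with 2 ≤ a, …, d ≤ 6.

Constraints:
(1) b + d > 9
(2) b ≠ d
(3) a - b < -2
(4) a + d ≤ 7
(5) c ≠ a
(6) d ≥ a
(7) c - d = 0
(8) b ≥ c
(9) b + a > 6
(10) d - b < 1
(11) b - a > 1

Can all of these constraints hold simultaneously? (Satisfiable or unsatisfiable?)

Satisfiable

One satisfying assignment is a = 2, b = 6, c = 5, d = 5.
For the less obvious constraints — constraint 1: b + d = 11; constraint 3: a - b = -4 — and the others hold by inspection.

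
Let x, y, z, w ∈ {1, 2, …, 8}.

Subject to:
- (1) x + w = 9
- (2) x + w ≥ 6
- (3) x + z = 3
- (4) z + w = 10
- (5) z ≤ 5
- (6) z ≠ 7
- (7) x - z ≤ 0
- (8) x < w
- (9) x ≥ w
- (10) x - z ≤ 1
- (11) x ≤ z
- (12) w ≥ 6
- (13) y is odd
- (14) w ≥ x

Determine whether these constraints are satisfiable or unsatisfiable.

From constraints 9 and 12: x ≥ w and w ≥ 6, so x ≥ 6. From constraints 5 and 11: x ≤ z and z ≤ 5, so x ≤ 5. But 5 < 6, so no value of x works.

Unsatisfiable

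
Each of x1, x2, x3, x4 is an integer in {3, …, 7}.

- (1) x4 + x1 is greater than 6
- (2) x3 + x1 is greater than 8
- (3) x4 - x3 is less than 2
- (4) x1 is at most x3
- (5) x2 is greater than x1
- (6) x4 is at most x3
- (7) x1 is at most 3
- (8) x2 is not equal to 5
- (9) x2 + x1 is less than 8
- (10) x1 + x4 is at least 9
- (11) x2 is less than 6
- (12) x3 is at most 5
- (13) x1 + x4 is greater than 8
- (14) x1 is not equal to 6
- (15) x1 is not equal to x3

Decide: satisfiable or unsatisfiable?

From constraint 7: x1 ≤ 3. From constraints 6 and 12: x4 ≤ x3 ≤ 5. Hence x1 + x4 ≤ 8. But constraint 10 requires x1 + x4 ≥ 9, and 9 > 8. Contradiction.

Unsatisfiable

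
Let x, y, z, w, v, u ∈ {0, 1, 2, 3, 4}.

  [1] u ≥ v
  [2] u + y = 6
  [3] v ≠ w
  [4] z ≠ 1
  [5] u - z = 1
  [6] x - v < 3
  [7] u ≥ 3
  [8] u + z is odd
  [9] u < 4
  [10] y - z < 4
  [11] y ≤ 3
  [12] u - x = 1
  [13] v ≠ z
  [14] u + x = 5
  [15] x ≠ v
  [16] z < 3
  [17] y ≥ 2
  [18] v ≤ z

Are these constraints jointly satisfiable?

Satisfiable

The assignment x = 2, y = 3, z = 2, w = 2, v = 0, u = 3 works:
  constraint 2 holds since u + y = 6.
  constraint 5 holds since u - z = 1.
The rest check out directly.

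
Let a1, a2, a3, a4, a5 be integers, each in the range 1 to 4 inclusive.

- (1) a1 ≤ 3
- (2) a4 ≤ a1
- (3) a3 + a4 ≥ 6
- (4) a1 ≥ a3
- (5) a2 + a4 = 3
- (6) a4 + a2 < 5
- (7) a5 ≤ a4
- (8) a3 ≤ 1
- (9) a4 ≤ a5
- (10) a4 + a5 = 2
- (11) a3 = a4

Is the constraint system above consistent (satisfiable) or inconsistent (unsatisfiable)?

From constraint 8: a3 ≤ 1. From constraints 1 and 2: a4 ≤ a1 ≤ 3. Hence a3 + a4 ≤ 4. But constraint 3 requires a3 + a4 ≥ 6, and 6 > 4. Contradiction.

Unsatisfiable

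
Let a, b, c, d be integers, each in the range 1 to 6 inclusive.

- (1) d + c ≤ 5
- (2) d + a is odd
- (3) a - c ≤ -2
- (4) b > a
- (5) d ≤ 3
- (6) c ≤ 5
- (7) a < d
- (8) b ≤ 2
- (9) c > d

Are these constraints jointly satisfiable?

Satisfiable

Try a = 1, b = 2, c = 3, d = 2.
Check constraint 1: d + c = 5; constraint 2: d + a = 3 is odd; constraint 3: a - c = -2. The remaining constraints are straightforward to verify.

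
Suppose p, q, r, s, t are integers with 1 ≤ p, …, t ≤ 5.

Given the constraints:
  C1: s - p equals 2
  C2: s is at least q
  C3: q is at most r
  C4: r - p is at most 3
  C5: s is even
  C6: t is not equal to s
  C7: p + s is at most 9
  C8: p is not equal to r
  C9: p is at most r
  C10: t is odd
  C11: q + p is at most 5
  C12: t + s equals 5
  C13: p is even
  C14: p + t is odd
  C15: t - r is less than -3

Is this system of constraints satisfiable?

Satisfiable

Take p = 2, q = 2, r = 5, s = 4, t = 1. Then constraint 1: s - p = 2; constraint 4: r - p = 3, and every other listed constraint is also met.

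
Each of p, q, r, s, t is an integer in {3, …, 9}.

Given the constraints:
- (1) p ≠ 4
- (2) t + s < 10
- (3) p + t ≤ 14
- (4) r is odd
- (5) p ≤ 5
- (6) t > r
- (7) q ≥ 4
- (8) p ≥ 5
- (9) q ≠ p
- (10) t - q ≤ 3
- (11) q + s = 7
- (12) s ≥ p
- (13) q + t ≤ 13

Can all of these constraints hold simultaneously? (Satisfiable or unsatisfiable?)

From constraint 7: q ≥ 4. From constraints 8 and 12: s ≥ p ≥ 5. Hence q + s ≥ 9. But constraint 11 requires q + s = 7, and 7 < 9. Contradiction.

Unsatisfiable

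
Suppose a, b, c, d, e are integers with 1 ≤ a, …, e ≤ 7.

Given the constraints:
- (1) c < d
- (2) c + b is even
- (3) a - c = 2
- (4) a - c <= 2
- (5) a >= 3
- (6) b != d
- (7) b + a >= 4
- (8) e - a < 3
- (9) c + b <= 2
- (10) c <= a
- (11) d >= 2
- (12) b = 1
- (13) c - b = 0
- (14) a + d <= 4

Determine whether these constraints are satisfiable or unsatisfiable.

Unsatisfiable

From constraint 5: a ≥ 3. From constraint 11: d ≥ 2. Hence a + d ≥ 5. But constraint 14 requires a + d ≤ 4, and 4 < 5. Contradiction.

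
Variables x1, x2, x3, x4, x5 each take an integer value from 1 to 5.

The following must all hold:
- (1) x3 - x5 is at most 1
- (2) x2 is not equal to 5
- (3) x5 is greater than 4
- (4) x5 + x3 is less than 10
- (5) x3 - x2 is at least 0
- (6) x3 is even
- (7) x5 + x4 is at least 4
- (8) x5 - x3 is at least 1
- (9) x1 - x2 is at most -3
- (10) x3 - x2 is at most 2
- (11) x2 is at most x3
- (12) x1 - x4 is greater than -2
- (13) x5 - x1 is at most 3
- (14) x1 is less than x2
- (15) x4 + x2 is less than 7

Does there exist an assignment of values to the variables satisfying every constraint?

Constraints 5, 8, 9, and 13 give x3 − x2 ≥ 0, x2 − x1 ≥ 3, x1 − x5 ≥ -3, x5 − x3 ≥ 1.
Adding all 4 inequalities: the left sides telescope to 0, and the right sides sum to 0 + 3 + (-3) + 1 = 1. So 0 ≥ 1, which is false.

Unsatisfiable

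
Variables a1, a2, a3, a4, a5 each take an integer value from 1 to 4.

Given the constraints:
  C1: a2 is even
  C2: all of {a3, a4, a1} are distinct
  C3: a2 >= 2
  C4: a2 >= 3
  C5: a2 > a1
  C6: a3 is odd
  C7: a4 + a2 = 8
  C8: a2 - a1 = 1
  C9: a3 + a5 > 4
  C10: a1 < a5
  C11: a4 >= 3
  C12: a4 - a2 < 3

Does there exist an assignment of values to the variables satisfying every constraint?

Satisfiable

Take a1 = 3, a2 = 4, a3 = 1, a4 = 4, a5 = 4. Then constraint 7: a4 + a2 = 8; constraint 8: a2 - a1 = 1; constraint 9: a3 + a5 = 5, and every other listed constraint is also met.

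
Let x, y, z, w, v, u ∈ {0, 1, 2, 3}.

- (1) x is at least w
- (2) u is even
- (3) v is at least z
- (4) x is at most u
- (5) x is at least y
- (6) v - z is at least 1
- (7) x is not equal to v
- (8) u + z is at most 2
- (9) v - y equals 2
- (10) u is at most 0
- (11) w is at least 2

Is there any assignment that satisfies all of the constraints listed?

From constraints 1 and 11: x ≥ w and w ≥ 2, so x ≥ 2. From constraints 4 and 10: x ≤ u and u ≤ 0, so x ≤ 0. But 0 < 2, so no value of x works.

Unsatisfiable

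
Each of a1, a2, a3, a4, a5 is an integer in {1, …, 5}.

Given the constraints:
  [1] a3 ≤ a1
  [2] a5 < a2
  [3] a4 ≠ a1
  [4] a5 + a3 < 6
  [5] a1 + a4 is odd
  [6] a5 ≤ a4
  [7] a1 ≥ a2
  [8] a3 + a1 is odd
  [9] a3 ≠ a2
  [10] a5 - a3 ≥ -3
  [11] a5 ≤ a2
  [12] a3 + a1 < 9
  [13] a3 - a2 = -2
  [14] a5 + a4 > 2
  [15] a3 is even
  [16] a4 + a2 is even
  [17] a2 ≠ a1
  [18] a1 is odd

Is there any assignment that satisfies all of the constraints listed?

Satisfiable

Try a1 = 5, a2 = 4, a3 = 2, a4 = 4, a5 = 1.
Check constraint 4: a5 + a3 = 3; constraint 10: a5 - a3 = -1. The remaining constraints are straightforward to verify.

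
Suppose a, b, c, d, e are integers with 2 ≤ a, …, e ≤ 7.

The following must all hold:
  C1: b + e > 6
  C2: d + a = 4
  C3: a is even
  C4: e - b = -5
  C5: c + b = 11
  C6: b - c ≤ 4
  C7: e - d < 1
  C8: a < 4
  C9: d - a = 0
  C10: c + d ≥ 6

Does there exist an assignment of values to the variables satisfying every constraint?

The assignment a = 2, b = 7, c = 4, d = 2, e = 2 works:
  constraint 1 holds since b + e = 9.
  constraint 2 holds since d + a = 4.
The rest check out directly.

Satisfiable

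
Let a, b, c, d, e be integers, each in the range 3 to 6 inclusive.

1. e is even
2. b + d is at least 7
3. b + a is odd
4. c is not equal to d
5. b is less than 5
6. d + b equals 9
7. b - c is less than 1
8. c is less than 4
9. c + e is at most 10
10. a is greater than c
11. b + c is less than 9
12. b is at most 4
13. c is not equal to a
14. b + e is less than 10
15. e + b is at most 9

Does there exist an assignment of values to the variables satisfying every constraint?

Satisfiable

Take a = 6, b = 3, c = 3, d = 6, e = 4. Then constraint 2: b + d = 9; constraint 6: d + b = 9; constraint 7: b - c = 0, and every other listed constraint is also met.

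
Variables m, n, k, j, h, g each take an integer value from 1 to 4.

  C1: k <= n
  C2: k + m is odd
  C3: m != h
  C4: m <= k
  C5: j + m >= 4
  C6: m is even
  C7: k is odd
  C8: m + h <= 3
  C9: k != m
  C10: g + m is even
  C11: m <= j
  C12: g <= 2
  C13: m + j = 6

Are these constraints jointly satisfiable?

Take m = 2, n = 3, k = 3, j = 4, h = 1, g = 2. Then constraint 5: j + m = 6; constraint 8: m + h = 3, and every other listed constraint is also met.

Satisfiable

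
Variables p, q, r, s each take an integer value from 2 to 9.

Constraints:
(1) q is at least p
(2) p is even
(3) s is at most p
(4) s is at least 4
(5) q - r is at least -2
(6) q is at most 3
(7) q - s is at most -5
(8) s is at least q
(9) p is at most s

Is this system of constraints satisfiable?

Unsatisfiable

From constraints 3 and 4: p ≥ s and s ≥ 4, so p ≥ 4. From constraints 1 and 6: p ≤ q and q ≤ 3, so p ≤ 3. But 3 < 4, so no value of p works.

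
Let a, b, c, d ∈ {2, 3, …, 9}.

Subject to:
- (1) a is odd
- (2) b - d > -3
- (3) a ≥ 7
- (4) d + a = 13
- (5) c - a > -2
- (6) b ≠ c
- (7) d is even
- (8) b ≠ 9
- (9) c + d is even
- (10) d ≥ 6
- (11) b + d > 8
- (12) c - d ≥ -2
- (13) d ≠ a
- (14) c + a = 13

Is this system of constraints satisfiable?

One satisfying assignment is a = 7, b = 4, c = 6, d = 6.
For the less obvious constraints — constraint 2: b - d = -2; constraint 4: d + a = 13; constraint 5: c - a = -1 — and the others hold by inspection.

Satisfiable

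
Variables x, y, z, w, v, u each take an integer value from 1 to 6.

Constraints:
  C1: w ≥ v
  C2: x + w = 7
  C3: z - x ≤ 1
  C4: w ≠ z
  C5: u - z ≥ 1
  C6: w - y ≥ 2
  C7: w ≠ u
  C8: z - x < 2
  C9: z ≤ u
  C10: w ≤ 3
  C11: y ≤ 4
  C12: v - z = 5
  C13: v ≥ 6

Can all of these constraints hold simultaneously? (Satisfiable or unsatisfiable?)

From constraint 13: v ≥ 6. From constraints 1 and 10: v ≤ w and w ≤ 3, so v ≤ 3. But 3 < 6, so no value of v works.

Unsatisfiable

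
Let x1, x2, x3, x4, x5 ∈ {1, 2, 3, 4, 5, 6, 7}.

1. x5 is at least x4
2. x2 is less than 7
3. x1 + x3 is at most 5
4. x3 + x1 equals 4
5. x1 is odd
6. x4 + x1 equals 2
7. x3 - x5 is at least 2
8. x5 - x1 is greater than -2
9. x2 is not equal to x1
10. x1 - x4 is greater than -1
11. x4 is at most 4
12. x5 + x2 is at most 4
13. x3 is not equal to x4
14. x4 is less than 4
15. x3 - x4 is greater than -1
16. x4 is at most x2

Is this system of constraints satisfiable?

Satisfiable

The assignment x1 = 1, x2 = 3, x3 = 3, x4 = 1, x5 = 1 works:
  constraint 3 holds since x1 + x3 = 4.
  constraint 4 holds since x3 + x1 = 4.
  constraint 6 holds since x4 + x1 = 2.
The rest check out directly.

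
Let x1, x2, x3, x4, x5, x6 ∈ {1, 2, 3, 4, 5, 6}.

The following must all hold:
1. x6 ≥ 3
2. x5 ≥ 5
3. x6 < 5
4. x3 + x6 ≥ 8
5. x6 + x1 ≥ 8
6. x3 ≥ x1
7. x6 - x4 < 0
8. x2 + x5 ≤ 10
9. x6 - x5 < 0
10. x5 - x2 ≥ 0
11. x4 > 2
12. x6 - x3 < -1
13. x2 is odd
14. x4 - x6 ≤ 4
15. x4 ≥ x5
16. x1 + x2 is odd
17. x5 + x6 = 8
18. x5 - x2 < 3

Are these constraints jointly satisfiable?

The assignment x1 = 6, x2 = 3, x3 = 6, x4 = 6, x5 = 5, x6 = 3 works:
  constraint 4 holds since x3 + x6 = 9.
  constraint 5 holds since x6 + x1 = 9.
  constraint 7 holds since x6 - x4 = -3.
The rest check out directly.

Satisfiable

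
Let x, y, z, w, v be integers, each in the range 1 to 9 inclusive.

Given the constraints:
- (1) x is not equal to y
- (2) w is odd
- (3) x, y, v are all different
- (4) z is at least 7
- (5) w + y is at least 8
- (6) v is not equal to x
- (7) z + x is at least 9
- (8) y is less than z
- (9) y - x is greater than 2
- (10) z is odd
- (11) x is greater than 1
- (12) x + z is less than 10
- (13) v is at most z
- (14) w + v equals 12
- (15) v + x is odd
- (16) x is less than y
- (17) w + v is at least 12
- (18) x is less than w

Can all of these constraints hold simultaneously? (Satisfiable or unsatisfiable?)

One satisfying assignment is x = 2, y = 6, z = 7, w = 5, v = 7.
For the less obvious constraints — constraint 5: w + y = 11; constraint 7: z + x = 9 — and the others hold by inspection.

Satisfiable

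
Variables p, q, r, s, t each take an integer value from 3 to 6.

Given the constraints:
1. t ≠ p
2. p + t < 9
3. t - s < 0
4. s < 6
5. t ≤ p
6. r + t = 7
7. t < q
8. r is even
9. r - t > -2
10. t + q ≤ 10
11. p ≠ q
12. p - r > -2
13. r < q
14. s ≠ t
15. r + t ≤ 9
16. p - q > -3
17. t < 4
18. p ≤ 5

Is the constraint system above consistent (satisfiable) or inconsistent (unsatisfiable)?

Try p = 4, q = 5, r = 4, s = 4, t = 3.
Check constraint 2: p + t = 7; constraint 3: t - s = -1; constraint 6: r + t = 7. The remaining constraints are straightforward to verify.

Satisfiable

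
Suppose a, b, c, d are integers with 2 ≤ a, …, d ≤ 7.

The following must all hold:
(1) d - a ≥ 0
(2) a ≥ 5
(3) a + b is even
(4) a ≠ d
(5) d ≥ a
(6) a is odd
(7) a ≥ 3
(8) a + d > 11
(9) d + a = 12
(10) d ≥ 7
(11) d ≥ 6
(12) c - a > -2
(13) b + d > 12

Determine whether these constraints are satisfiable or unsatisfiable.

Satisfiable

Take a = 5, b = 7, c = 6, d = 7. Then constraint 1: d - a = 2; constraint 8: a + d = 12, and every other listed constraint is also met.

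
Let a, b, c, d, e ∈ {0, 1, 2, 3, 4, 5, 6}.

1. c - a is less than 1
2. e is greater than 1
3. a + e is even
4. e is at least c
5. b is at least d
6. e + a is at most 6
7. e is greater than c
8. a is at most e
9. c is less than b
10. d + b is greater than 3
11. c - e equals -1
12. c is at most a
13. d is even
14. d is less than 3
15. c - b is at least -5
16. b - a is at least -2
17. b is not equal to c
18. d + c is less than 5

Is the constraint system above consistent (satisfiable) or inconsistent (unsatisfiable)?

Satisfiable

Take a = 2, b = 3, c = 1, d = 2, e = 2. Then constraint 1: c - a = -1; constraint 6: e + a = 4; constraint 10: d + b = 5, and every other listed constraint is also met.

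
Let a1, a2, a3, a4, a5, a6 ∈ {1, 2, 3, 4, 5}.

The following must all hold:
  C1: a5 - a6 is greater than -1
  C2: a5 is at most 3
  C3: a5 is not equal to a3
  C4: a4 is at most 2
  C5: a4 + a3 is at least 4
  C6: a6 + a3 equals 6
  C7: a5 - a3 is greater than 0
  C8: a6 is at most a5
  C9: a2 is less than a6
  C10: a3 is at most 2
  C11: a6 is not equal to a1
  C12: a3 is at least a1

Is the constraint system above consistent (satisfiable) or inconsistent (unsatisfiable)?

From constraints 2 and 8: a6 ≤ a5 ≤ 3. From constraint 10: a3 ≤ 2. Hence a6 + a3 ≤ 5. But constraint 6 requires a6 + a3 = 6, and 6 > 5. Contradiction.

Unsatisfiable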